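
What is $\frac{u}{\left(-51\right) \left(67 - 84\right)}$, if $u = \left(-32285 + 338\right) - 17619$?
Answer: $- \frac{16522}{289} \approx -57.17$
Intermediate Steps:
$u = -49566$ ($u = -31947 - 17619 = -49566$)
$\frac{u}{\left(-51\right) \left(67 - 84\right)} = - \frac{49566}{\left(-51\right) \left(67 - 84\right)} = - \frac{49566}{\left(-51\right) \left(-17\right)} = - \frac{49566}{867} = \left(-49566\right) \frac{1}{867} = - \frac{16522}{289}$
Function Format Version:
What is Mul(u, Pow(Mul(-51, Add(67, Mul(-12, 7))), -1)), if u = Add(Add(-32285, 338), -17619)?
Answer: Rational(-16522, 289) ≈ -57.170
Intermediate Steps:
u = -49566 (u = Add(-31947, -17619) = -49566)
Mul(u, Pow(Mul(-51, Add(67, Mul(-12, 7))), -1)) = Mul(-49566, Pow(Mul(-51, Add(67, Mul(-12, 7))), -1)) = Mul(-49566, Pow(Mul(-51, Add(67, -84)), -1)) = Mul(-49566, Pow(Mul(-51, -17), -1)) = Mul(-49566, Pow(867, -1)) = Mul(-49566, Rational(1, 867)) = Rational(-16522, 289)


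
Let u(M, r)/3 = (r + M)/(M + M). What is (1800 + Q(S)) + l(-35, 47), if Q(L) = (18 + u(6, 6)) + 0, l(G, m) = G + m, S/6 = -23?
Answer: 1833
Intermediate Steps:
u(M, r) = 3*(M + r)/(2*M) (u(M, r) = 3*((r + M)/(M + M)) = 3*((M + r)/((2*M))) = 3*((M + r)*(1/(2*M))) = 3*((M + r)/(2*M)) = 3*(M + r)/(2*M))
S = -138 (S = 6*(-23) = -138)
Q(L) = 21 (Q(L) = (18 + (3/2)*(6 + 6)/6) + 0 = (18 + (3/2)*(⅙)*12) + 0 = (18 + 3) + 0 = 21 + 0 = 21)
(1800 + Q(S)) + l(-35, 47) = (1800 + 21) + (-35 + 47) = 1821 + 12 = 1833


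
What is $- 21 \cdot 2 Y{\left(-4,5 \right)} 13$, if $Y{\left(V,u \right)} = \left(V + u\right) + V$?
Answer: $1638$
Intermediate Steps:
$Y{\left(V,u \right)} = u + 2 V$
$- 21 \cdot 2 Y{\left(-4,5 \right)} 13 = - 21 \cdot 2 \left(5 + 2 \left(-4\right)\right) 13 = - 21 \cdot 2 \left(5 - 8\right) 13 = - 21 \cdot 2 \left(-3\right) 13 = - 21 \left(\left(-6\right) 13\right) = \left(-21\right) \left(-78\right) = 1638$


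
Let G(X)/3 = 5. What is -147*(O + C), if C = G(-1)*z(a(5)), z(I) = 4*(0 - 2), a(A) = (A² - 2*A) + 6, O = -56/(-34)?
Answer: 295764/17 ≈ 17398.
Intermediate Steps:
G(X) = 15 (G(X) = 3*5 = 15)
O = 28/17 (O = -56*(-1/34) = 28/17 ≈ 1.6471)
a(A) = 6 + A² - 2*A
z(I) = -8 (z(I) = 4*(-2) = -8)
C = -120 (C = 15*(-8) = -120)
-147*(O + C) = -147*(28/17 - 120) = -147*(-2012/17) = 295764/17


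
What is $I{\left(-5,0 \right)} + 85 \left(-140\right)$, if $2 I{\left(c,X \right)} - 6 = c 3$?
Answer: $- \frac{23809}{2} \approx -11905.0$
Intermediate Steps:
$I{\left(c,X \right)} = 3 + \frac{3 c}{2}$ ($I{\left(c,X \right)} = 3 + \frac{c 3}{2} = 3 + \frac{3 c}{2}$)
$I{\left(-5,0 \right)} + 85 \left(-140\right) = \left(3 + \frac{3}{2} \left(-5\right)\right) + 85 \left(-140\right) = \left(3 - \frac{15}{2}\right) - 11900 = - \frac{9}{2} - 11900 = - \frac{23809}{2}$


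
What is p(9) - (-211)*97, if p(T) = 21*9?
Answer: 20656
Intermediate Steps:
p(T) = 189
p(9) - (-211)*97 = 189 - (-211)*97 = 189 - 1*(-20467) = 189 + 20467 = 20656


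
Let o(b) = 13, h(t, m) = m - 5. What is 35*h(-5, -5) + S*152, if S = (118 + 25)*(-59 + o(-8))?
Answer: -1000206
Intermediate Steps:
h(t, m) = -5 + m
S = -6578 (S = (118 + 25)*(-59 + 13) = 143*(-46) = -6578)
35*h(-5, -5) + S*152 = 35*(-5 - 5) - 6578*152 = 35*(-10) - 999856 = -350 - 999856 = -1000206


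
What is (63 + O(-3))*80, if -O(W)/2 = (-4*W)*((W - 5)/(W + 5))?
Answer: 12720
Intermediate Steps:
O(W) = 8*W*(-5 + W)/(5 + W) (O(W) = -2*(-4*W)*(W - 5)/(W + 5) = -2*(-4*W)*(-5 + W)/(5 + W) = -(-8)*W*(-5 + W)/(5 + W) = 8*W*(-5 + W)/(5 + W))
(63 + O(-3))*80 = (63 + 8*(-3)*(-5 - 3)/(5 - 3))*80 = (63 + 8*(-3)*(-8)/2)*80 = (63 + 8*(-3)*(½)*(-8))*80 = (63 + 96)*80 = 159*80 = 12720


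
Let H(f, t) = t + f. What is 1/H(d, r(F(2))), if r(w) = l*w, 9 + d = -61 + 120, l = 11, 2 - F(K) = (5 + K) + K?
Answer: -1/27 ≈ -0.037037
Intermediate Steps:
F(K) = -3 - 2*K (F(K) = 2 - ((5 + K) + K) = 2 - (5 + 2*K) = 2 + (-5 - 2*K) = -3 - 2*K)
d = 50 (d = -9 + (-61 + 120) = -9 + 59 = 50)
r(w) = 11*w
H(f, t) = f + t
1/H(d, r(F(2))) = 1/(50 + 11*(-3 - 2*2)) = 1/(50 + 11*(-3 - 4)) = 1/(50 + 11*(-7)) = 1/(50 - 77) = 1/(-27) = -1/27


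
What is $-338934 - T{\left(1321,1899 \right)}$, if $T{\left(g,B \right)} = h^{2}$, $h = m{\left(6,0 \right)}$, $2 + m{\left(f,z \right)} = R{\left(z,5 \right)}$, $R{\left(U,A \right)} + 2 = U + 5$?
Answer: $-338935$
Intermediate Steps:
$R{\left(U,A \right)} = 3 + U$ ($R{\left(U,A \right)} = -2 + \left(U + 5\right) = -2 + \left(5 + U\right) = 3 + U$)
$m{\left(f,z \right)} = 1 + z$ ($m{\left(f,z \right)} = -2 + \left(3 + z\right) = 1 + z$)
$h = 1$ ($h = 1 + 0 = 1$)
$T{\left(g,B \right)} = 1$ ($T{\left(g,B \right)} = 1^{2} = 1$)
$-338934 - T{\left(1321,1899 \right)} = -338934 - 1 = -338935$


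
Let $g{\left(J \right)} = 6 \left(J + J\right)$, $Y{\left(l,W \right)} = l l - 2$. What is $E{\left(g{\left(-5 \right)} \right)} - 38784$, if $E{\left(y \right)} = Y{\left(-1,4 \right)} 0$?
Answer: $-38784$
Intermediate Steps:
$Y{\left(l,W \right)} = -2 + l^{2}$ ($Y{\left(l,W \right)} = l^{2} - 2 = -2 + l^{2}$)
$g{\left(J \right)} = 12 J$ ($g{\left(J \right)} = 6 \cdot 2 J = 12 J$)
$E{\left(y \right)} = 0$ ($E{\left(y \right)} = \left(-2 + \left(-1\right)^{2}\right) 0 = \left(-2 + 1\right) 0 = \left(-1\right) 0 = 0$)
$E{\left(g{\left(-5 \right)} \right)} - 38784 = 0 - 38784 = -38784$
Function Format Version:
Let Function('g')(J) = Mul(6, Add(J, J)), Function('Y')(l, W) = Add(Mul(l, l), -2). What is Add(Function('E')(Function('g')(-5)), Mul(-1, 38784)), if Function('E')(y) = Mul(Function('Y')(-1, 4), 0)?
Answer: -38784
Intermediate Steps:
Function('Y')(l, W) = Add(-2, Pow(l, 2)) (Function('Y')(l, W) = Add(Pow(l, 2), -2) = Add(-2, Pow(l, 2)))
Function('g')(J) = Mul(12, J) (Function('g')(J) = Mul(6, Mul(2, J)) = Mul(12, J))
Function('E')(y) = 0 (Function('E')(y) = Mul(Add(-2, Pow(-1, 2)), 0) = Mul(Add(-2, 1), 0) = Mul(-1, 0) = 0)
Add(Function('E')(Function('g')(-5)), Mul(-1, 38784)) = Add(0, Mul(-1, 38784)) = Add(0, -38784) = -38784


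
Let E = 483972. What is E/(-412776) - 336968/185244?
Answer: -1588508419/531001926 ≈ -2.9915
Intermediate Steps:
E/(-412776) - 336968/185244 = 483972/(-412776) - 336968/185244 = 483972*(-1/412776) - 336968*1/185244 = -40331/34398 - 84242/46311 = -1588508419/531001926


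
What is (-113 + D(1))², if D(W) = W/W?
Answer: 12544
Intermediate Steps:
D(W) = 1
(-113 + D(1))² = (-113 + 1)² = (-112)² = 12544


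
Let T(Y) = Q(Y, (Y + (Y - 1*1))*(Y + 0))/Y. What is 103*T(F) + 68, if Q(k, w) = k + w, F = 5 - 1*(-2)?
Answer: 1510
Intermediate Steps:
F = 7 (F = 5 + 2 = 7)
T(Y) = (Y + Y*(-1 + 2*Y))/Y (T(Y) = (Y + (Y + (Y - 1*1))*(Y + 0))/Y = (Y + (Y + (Y - 1))*Y)/Y = (Y + (Y + (-1 + Y))*Y)/Y = (Y + (-1 + 2*Y)*Y)/Y = (Y + Y*(-1 + 2*Y))/Y)
103*T(F) + 68 = 103*(2*7) + 68 = 103*14 + 68 = 1442 + 68 = 1510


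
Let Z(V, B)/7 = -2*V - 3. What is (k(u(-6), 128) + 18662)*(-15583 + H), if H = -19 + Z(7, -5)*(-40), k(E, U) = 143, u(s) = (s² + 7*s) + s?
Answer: -203883810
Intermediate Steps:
Z(V, B) = -21 - 14*V (Z(V, B) = 7*(-2*V - 3) = 7*(-3 - 2*V) = -21 - 14*V)
u(s) = s² + 8*s
H = 4741 (H = -19 + (-21 - 14*7)*(-40) = -19 + (-21 - 98)*(-40) = -19 - 119*(-40) = -19 + 4760 = 4741)
(k(u(-6), 128) + 18662)*(-15583 + H) = (143 + 18662)*(-15583 + 4741) = 18805*(-10842) = -203883810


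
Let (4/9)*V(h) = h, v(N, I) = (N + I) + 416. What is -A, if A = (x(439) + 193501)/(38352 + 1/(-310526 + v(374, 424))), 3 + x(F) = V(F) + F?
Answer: -60292564272/11862733823 ≈ -5.0825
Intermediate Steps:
v(N, I) = 416 + I + N (v(N, I) = (I + N) + 416 = 416 + I + N)
V(h) = 9*h/4
x(F) = -3 + 13*F/4 (x(F) = -3 + (9*F/4 + F) = -3 + 13*F/4)
A = 60292564272/11862733823 (A = ((-3 + (13/4)*439) + 193501)/(38352 + 1/(-310526 + (416 + 424 + 374))) = ((-3 + 5707/4) + 193501)/(38352 + 1/(-310526 + 1214)) = (5695/4 + 193501)/(38352 + 1/(-309312)) = 779699/(4*(38352 - 1/309312)) = 779699/(4*(11862733823/309312)) = (779699/4)*(309312/11862733823) = 60292564272/11862733823 ≈ 5.0825)
-A = -1*60292564272/11862733823 = -60292564272/11862733823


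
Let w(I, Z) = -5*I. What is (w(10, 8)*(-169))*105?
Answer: 887250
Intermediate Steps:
w(I, Z) = -5*I
(w(10, 8)*(-169))*105 = (-5*10*(-169))*105 = -50*(-169)*105 = 8450*105 = 887250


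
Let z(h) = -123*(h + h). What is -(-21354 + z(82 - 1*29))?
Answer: 34392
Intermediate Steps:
z(h) = -246*h
-(-21354 + z(82 - 1*29)) = -(-21354 - 246*(82 - 1*29)) = -(-21354 - 246*(82 - 29)) = -(-21354 - 246*53) = -(-21354 - 13038) = -1*(-34392) = 34392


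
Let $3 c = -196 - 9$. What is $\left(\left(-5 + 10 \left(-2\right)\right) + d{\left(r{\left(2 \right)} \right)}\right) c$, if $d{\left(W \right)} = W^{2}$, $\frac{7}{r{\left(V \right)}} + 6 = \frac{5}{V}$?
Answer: $1435$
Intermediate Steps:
$r{\left(V \right)} = \frac{7}{-6 + \frac{5}{V}}$
$c = - \frac{205}{3}$ ($c = \frac{-196 - 9}{3} = \frac{1}{3} \left(-205\right) = - \frac{205}{3} \approx -68.333$)
$\left(\left(-5 + 10 \left(-2\right)\right) + d{\left(r{\left(2 \right)} \right)}\right) c = \left(\left(-5 + 10 \left(-2\right)\right) + \left(\left(-7\right) 2 \frac{1}{-5 + 6 \cdot 2}\right)^{2}\right) \left(- \frac{205}{3}\right) = \left(\left(-5 - 20\right) + \left(\left(-7\right) 2 \frac{1}{-5 + 12}\right)^{2}\right) \left(- \frac{205}{3}\right) = \left(-25 + \left(\left(-7\right) 2 \cdot \frac{1}{7}\right)^{2}\right) \left(- \frac{205}{3}\right) = \left(-25 + \left(-2\right)^{2}\right) \left(- \frac{205}{3}\right) = \left(-25 + 4\right) \left(- \frac{205}{3}\right) = \left(-21\right) \left(- \frac{205}{3}\right) = 1435$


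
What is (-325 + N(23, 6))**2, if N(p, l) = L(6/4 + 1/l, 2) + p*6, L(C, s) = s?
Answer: 34225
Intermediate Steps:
N(p, l) = 2 + 6*p (N(p, l) = 2 + p*6 = 2 + 6*p)
(-325 + N(23, 6))**2 = (-325 + (2 + 6*23))**2 = (-325 + (2 + 138))**2 = (-325 + 140)**2 = (-185)**2 = 34225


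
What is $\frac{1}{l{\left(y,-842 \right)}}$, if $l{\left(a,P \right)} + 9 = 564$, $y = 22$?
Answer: $\frac{1}{555} \approx 0.0018018$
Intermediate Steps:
$l{\left(a,P \right)} = 555$ ($l{\left(a,P \right)} = -9 + 564 = 555$)
$\frac{1}{l{\left(y,-842 \right)}} = \frac{1}{555}$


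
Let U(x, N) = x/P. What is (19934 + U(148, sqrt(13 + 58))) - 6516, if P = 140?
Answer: 469667/35 ≈ 13419.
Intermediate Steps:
U(x, N) = x/140
(19934 + U(148, sqrt(13 + 58))) - 6516 = (19934 + (1/140)*148) - 6516 = (19934 + 37/35) - 6516 = 697727/35 - 6516 = 469667/35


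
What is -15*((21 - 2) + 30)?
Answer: -735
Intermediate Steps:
-15*((21 - 2) + 30) = -15*(19 + 30) = -15*49 = -735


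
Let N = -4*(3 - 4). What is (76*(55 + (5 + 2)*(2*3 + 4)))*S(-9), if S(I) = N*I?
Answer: -342000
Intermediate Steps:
N = 4 (N = -4*(-1) = 4)
S(I) = 4*I
(76*(55 + (5 + 2)*(2*3 + 4)))*S(-9) = (76*(55 + (5 + 2)*(2*3 + 4)))*(4*(-9)) = (76*(55 + 7*(6 + 4)))*(-36) = (76*(55 + 7*10))*(-36) = (76*(55 + 70))*(-36) = (76*125)*(-36) = 9500*(-36) = -342000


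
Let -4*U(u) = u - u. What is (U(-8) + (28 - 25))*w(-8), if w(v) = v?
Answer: -24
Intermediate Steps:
U(u) = 0 (U(u) = -(u - u)/4 = -1/4*0 = 0)
(U(-8) + (28 - 25))*w(-8) = (0 + (28 - 25))*(-8) = (0 + 3)*(-8) = 3*(-8) = -24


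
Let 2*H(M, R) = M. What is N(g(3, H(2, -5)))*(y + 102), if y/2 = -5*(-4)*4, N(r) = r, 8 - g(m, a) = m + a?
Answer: 1048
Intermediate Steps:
H(M, R) = M/2
g(m, a) = 8 - a - m (g(m, a) = 8 - (m + a) = 8 - (a + m) = 8 + (-a - m) = 8 - a - m)
y = 160 (y = 2*(-5*(-4)*4) = 2*(20*4) = 2*80 = 160)
N(g(3, H(2, -5)))*(y + 102) = (8 - 2/2 - 1*3)*(160 + 102) = (8 - 1*1 - 3)*262 = (8 - 1 - 3)*262 = 4*262 = 1048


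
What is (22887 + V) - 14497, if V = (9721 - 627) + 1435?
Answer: 18919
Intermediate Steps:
V = 10529 (V = 9094 + 1435 = 10529)
(22887 + V) - 14497 = (22887 + 10529) - 14497 = 33416 - 14497 = 18919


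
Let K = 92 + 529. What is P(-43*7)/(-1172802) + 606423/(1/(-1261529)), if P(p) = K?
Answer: -299072407166646585/390934 ≈ -7.6502e+11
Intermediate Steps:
K = 621
P(p) = 621
P(-43*7)/(-1172802) + 606423/(1/(-1261529)) = 621/(-1172802) + 606423/(1/(-1261529)) = 621*(-1/1172802) + 606423/(-1/1261529) = -207/390934 + 606423*(-1261529) = -207/390934 - 765020200767 = -299072407166646585/390934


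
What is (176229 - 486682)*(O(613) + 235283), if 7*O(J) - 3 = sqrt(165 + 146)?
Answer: -511311123752/7 - 310453*sqrt(311)/7 ≈ -7.3045e+10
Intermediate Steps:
O(J) = 3/7 + sqrt(311)/7 (O(J) = 3/7 + sqrt(165 + 146)/7 = 3/7 + sqrt(311)/7)
(176229 - 486682)*(O(613) + 235283) = (176229 - 486682)*((3/7 + sqrt(311)/7) + 235283) = -310453*(1646984/7 + sqrt(311)/7) = -511311123752/7 - 310453*sqrt(311)/7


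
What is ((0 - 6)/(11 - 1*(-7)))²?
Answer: ⅑ ≈ 0.11111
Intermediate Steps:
((0 - 6)/(11 - 1*(-7)))² = (-6/(11 + 7))² = (-6/18)² = (-6*1/18)² = (-⅓)² = ⅑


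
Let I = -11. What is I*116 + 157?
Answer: -1119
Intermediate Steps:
I*116 + 157 = -11*116 + 157 = -1276 + 157 = -1119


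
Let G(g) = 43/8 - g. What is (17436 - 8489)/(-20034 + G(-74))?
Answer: -71576/159637 ≈ -0.44837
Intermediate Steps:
G(g) = 43/8 - g (G(g) = 43*(1/8) - g = 43/8 - g)
(17436 - 8489)/(-20034 + G(-74)) = (17436 - 8489)/(-20034 + (43/8 - 1*(-74))) = 8947/(-20034 + (43/8 + 74)) = 8947/(-20034 + 635/8) = 8947/(-159637/8) = 8947*(-8/159637) = -71576/159637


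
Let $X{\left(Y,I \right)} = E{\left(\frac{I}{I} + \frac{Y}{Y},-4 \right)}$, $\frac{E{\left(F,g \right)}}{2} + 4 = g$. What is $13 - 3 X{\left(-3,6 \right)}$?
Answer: $61$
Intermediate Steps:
$E{\left(F,g \right)} = -8 + 2 g$
$X{\left(Y,I \right)} = -16$ ($X{\left(Y,I \right)} = -8 + 2 \left(-4\right) = -8 - 8 = -16$)
$13 - 3 X{\left(-3,6 \right)} = 13 - 3 \left(-16\right) = 13 - -48 = 13 + 48 = 61$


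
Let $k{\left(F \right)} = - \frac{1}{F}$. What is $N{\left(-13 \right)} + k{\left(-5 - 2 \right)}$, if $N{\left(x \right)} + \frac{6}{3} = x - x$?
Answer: $- \frac{13}{7} \approx -1.8571$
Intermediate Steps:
$N{\left(x \right)} = -2$ ($N{\left(x \right)} = -2 + \left(x - x\right) = -2 + 0 = -2$)
$N{\left(-13 \right)} + k{\left(-5 - 2 \right)} = -2 - \frac{1}{-5 - 2} = -2 - \frac{1}{-7} = -2 - - \frac{1}{7} = -2 + \frac{1}{7} = - \frac{13}{7}$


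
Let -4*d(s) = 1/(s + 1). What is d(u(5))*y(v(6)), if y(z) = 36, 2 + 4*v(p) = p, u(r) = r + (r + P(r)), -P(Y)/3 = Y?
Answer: 9/4 ≈ 2.2500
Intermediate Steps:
P(Y) = -3*Y
u(r) = -r (u(r) = r + (r - 3*r) = r - 2*r = -r)
v(p) = -1/2 + p/4
d(s) = -1/(4*(1 + s)) (d(s) = -1/(4*(s + 1)) = -1/(4*(1 + s)))
d(u(5))*y(v(6)) = -1/(4 + 4*(-1*5))*36 = -1/(4 + 4*(-5))*36 = -1/(4 - 20)*36 = -1/(-16)*36 = -1*(-1/16)*36 = (1/16)*36 = 9/4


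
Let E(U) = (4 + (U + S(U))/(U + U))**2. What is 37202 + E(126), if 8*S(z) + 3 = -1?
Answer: 9455042521/254016 ≈ 37222.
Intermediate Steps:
S(z) = -1/2 (S(z) = -3/8 + (1/8)*(-1) = -3/8 - 1/8 = -1/2)
E(U) = (4 + (-1/2 + U)/(2*U))**2 (E(U) = (4 + (U - 1/2)/(U + U))**2 = (4 + (-1/2 + U)/((2*U)))**2 = (4 + (-1/2 + U)*(1/(2*U)))**2 = (4 + (-1/2 + U)/(2*U))**2)
37202 + E(126) = 37202 + (1/16)*(-1 + 18*126)**2/126**2 = 37202 + (1/16)*(1/15876)*(-1 + 2268)**2 = 37202 + (1/16)*(1/15876)*2267**2 = 37202 + (1/16)*(1/15876)*5139289 = 37202 + 5139289/254016 = 9455042521/254016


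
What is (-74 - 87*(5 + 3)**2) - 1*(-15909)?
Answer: 10267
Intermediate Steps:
(-74 - 87*(5 + 3)**2) - 1*(-15909) = (-74 - 87*8**2) + 15909 = (-74 - 87*64) + 15909 = (-74 - 5568) + 15909 = -5642 + 15909 = 10267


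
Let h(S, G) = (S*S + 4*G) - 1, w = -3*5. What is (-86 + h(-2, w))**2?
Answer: 20449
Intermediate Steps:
w = -15
h(S, G) = -1 + S**2 + 4*G (h(S, G) = (S**2 + 4*G) - 1 = -1 + S**2 + 4*G)
(-86 + h(-2, w))**2 = (-86 + (-1 + (-2)**2 + 4*(-15)))**2 = (-86 + (-1 + 4 - 60))**2 = (-86 - 57)**2 = (-143)**2 = 20449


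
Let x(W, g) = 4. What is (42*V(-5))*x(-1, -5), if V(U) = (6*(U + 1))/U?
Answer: 4032/5 ≈ 806.40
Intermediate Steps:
V(U) = (6 + 6*U)/U (V(U) = (6*(1 + U))/U = (6 + 6*U)/U)
(42*V(-5))*x(-1, -5) = (42*(6 + 6/(-5)))*4 = (42*(6 + 6*(-1/5)))*4 = (42*(6 - 6/5))*4 = (42*(24/5))*4 = (1008/5)*4 = 4032/5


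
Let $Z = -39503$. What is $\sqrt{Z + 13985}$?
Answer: $i \sqrt{25518} \approx 159.74 i$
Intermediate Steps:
$\sqrt{Z + 13985} = \sqrt{-39503 + 13985} = \sqrt{-25518} = i \sqrt{25518}$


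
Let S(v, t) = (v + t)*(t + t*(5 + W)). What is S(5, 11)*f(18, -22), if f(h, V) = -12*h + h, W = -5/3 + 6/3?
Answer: -220704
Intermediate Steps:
W = ⅓ (W = -5*⅓ + 6*(⅓) = -5/3 + 2 = ⅓ ≈ 0.33333)
S(v, t) = 19*t*(t + v)/3 (S(v, t) = (v + t)*(t + t*(5 + ⅓)) = (t + v)*(t + t*(16/3)) = (t + v)*(t + 16*t/3) = (t + v)*(19*t/3) = 19*t*(t + v)/3)
f(h, V) = -11*h
S(5, 11)*f(18, -22) = ((19/3)*11*(11 + 5))*(-11*18) = ((19/3)*11*16)*(-198) = (3344/3)*(-198) = -220704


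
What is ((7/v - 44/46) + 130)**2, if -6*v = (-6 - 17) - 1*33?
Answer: 142587481/8464 ≈ 16846.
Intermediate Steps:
v = 28/3 (v = -((-6 - 17) - 1*33)/6 = -(-23 - 33)/6 = -1/6*(-56) = 28/3 ≈ 9.3333)
((7/v - 44/46) + 130)**2 = ((7/(28/3) - 44/46) + 130)**2 = ((7*(3/28) - 44*1/46) + 130)**2 = ((3/4 - 22/23) + 130)**2 = (-19/92 + 130)**2 = (11941/92)**2 = 142587481/8464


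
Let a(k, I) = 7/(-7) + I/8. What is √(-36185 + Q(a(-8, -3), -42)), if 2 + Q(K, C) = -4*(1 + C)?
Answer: I*√36023 ≈ 189.8*I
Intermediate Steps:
a(k, I) = -1 + I/8 (a(k, I) = 7*(-⅐) + I*(⅛) = -1 + I/8)
Q(K, C) = -6 - 4*C (Q(K, C) = -2 - 4*(1 + C) = -2 + (-4 - 4*C) = -6 - 4*C)
√(-36185 + Q(a(-8, -3), -42)) = √(-36185 + (-6 - 4*(-42))) = √(-36185 + (-6 + 168)) = √(-36185 + 162) = √(-36023) = I*√36023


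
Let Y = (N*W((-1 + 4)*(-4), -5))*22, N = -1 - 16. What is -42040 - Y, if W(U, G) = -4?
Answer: -43536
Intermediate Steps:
N = -17
Y = 1496 (Y = -17*(-4)*22 = 68*22 = 1496)
-42040 - Y = -42040 - 1*1496 = -42040 - 1496 = -43536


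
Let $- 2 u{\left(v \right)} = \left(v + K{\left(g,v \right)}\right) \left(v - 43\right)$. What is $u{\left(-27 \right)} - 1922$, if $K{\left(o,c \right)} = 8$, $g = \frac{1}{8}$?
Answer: $-2587$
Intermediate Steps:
$g = \frac{1}{8} \approx 0.125$
$u{\left(v \right)} = - \frac{\left(-43 + v\right) \left(8 + v\right)}{2}$ ($u{\left(v \right)} = - \frac{\left(v + 8\right) \left(v - 43\right)}{2} = - \frac{\left(8 + v\right) \left(-43 + v\right)}{2} = - \frac{\left(-43 + v\right) \left(8 + v\right)}{2}$)
$u{\left(-27 \right)} - 1922 = \left(172 - \frac{\left(-27\right)^{2}}{2} + \frac{35}{2} \left(-27\right)\right) - 1922 = \left(172 - \frac{729}{2} - \frac{945}{2}\right) - 1922 = -665 - 1922 = -2587$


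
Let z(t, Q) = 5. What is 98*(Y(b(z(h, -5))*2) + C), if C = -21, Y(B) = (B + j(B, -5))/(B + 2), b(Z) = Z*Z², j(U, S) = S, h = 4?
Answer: -35329/18 ≈ -1962.7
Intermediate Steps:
b(Z) = Z³
Y(B) = (-5 + B)/(2 + B) (Y(B) = (B - 5)/(B + 2) = (-5 + B)/(2 + B))
98*(Y(b(z(h, -5))*2) + C) = 98*((-5 + 5³*2)/(2 + 5³*2) - 21) = 98*((-5 + 125*2)/(2 + 125*2) - 21) = 98*((-5 + 250)/(2 + 250) - 21) = 98*(245/252 - 21) = 98*((1/252)*245 - 21) = 98*(35/36 - 21) = 98*(-721/36) = -35329/18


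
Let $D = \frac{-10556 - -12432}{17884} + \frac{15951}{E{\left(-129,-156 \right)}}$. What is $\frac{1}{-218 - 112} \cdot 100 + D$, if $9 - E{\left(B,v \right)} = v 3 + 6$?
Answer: $\frac{779896550}{23164251} \approx 33.668$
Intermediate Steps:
$E{\left(B,v \right)} = 3 - 3 v$ ($E{\left(B,v \right)} = 9 - \left(v 3 + 6\right) = 9 - \left(3 v + 6\right) = 9 - \left(6 + 3 v\right) = 3 - 3 v$)
$D = \frac{23845940}{701947}$ ($D = \frac{-10556 - -12432}{17884} + \frac{15951}{3 - -468} = \left(-10556 + 12432\right) \frac{1}{17884} + \frac{15951}{3 + 468} = 1876 \cdot \frac{1}{17884} + \frac{15951}{471} = \frac{469}{4471} + 15951 \cdot \frac{1}{471} = \frac{469}{4471} + \frac{5317}{157} = \frac{23845940}{701947} \approx 33.971$)
$\frac{1}{-218 - 112} \cdot 100 + D = \frac{1}{-218 - 112} \cdot 100 + \frac{23845940}{701947} = \frac{1}{-330} \cdot 100 + \frac{23845940}{701947} = \left(- \frac{1}{330}\right) 100 + \frac{23845940}{701947} = - \frac{10}{33} + \frac{23845940}{701947} = \frac{779896550}{23164251}$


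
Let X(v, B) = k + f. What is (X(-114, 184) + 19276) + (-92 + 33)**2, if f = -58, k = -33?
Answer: 22666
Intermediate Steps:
X(v, B) = -91 (X(v, B) = -33 - 58 = -91)
(X(-114, 184) + 19276) + (-92 + 33)**2 = (-91 + 19276) + (-92 + 33)**2 = 19185 + (-59)**2 = 19185 + 3481 = 22666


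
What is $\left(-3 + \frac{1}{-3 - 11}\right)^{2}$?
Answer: $\frac{1849}{196} \approx 9.4337$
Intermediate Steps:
$\left(-3 + \frac{1}{-3 - 11}\right)^{2} = \left(-3 + \frac{1}{-14}\right)^{2} = \left(-3 - \frac{1}{14}\right)^{2} = \left(- \frac{43}{14}\right)^{2} = \frac{1849}{196}$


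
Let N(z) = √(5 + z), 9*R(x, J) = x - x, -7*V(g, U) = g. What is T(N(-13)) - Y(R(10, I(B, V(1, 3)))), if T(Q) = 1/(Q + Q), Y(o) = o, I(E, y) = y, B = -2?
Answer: -I*√2/8 ≈ -0.17678*I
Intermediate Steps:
V(g, U) = -g/7
R(x, J) = 0 (R(x, J) = (x - x)/9 = (⅑)*0 = 0)
T(Q) = 1/(2*Q)
T(N(-13)) - Y(R(10, I(B, V(1, 3)))) = 1/(2*(√(5 - 13))) - 1*0 = 1/(2*(√(-8))) + 0 = 1/(2*((2*I*√2))) + 0 = (-I*√2/4)/2 + 0 = -I*√2/8 + 0 = -I*√2/8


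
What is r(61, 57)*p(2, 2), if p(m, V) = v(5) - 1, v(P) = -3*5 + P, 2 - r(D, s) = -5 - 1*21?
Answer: -308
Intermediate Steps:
r(D, s) = 28 (r(D, s) = 2 - (-5 - 1*21) = 2 - (-5 - 21) = 2 - 1*(-26) = 2 + 26 = 28)
v(P) = -15 + P
p(m, V) = -11 (p(m, V) = (-15 + 5) - 1 = -10 - 1 = -11)
r(61, 57)*p(2, 2) = 28*(-11) = -308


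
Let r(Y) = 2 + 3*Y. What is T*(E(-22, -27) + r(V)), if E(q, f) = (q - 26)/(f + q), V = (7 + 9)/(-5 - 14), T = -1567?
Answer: -661274/931 ≈ -710.28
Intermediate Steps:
V = -16/19 (V = 16/(-19) = 16*(-1/19) = -16/19 ≈ -0.84210)
E(q, f) = (-26 + q)/(f + q)
T*(E(-22, -27) + r(V)) = -1567*((-26 - 22)/(-27 - 22) + (2 + 3*(-16/19))) = -1567*(-48/(-49) + (2 - 48/19)) = -1567*(-1/49*(-48) - 10/19) = -1567*(48/49 - 10/19) = -1567*422/931 = -661274/931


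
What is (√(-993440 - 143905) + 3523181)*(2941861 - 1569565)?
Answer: 4834847193576 + 1372296*I*√1137345 ≈ 4.8348e+12 + 1.4635e+9*I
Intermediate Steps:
(√(-993440 - 143905) + 3523181)*(2941861 - 1569565) = (√(-1137345) + 3523181)*1372296 = (I*√1137345 + 3523181)*1372296 = (3523181 + I*√1137345)*1372296 = 4834847193576 + 1372296*I*√1137345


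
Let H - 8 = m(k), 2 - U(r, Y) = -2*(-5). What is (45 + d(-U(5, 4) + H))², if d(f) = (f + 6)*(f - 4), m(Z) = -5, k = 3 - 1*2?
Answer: 26896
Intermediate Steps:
U(r, Y) = -8 (U(r, Y) = 2 - (-2)*(-5) = 2 - 1*10 = 2 - 10 = -8)
k = 1 (k = 3 - 2 = 1)
H = 3 (H = 8 - 5 = 3)
d(f) = (-4 + f)*(6 + f) (d(f) = (6 + f)*(-4 + f) = (-4 + f)*(6 + f))
(45 + d(-U(5, 4) + H))² = (45 + (-24 + (-1*(-8) + 3)² + 2*(-1*(-8) + 3)))² = (45 + (-24 + (8 + 3)² + 2*(8 + 3)))² = (45 + (-24 + 11² + 2*11))² = (45 + (-24 + 121 + 22))² = (45 + 119)² = 164² = 26896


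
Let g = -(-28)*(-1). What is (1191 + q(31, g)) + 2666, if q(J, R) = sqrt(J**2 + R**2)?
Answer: 3857 + sqrt(1745) ≈ 3898.8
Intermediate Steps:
g = -28 (g = -7*4 = -28)
(1191 + q(31, g)) + 2666 = (1191 + sqrt(31**2 + (-28)**2)) + 2666 = (1191 + sqrt(961 + 784)) + 2666 = (1191 + sqrt(1745)) + 2666 = 3857 + sqrt(1745)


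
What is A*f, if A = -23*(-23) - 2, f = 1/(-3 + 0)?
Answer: -527/3 ≈ -175.67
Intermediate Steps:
f = -⅓ (f = 1/(-3) = -⅓ ≈ -0.33333)
A = 527 (A = 529 - 2 = 527)
A*f = 527*(-⅓) = -527/3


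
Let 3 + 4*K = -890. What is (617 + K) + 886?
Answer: 5119/4 ≈ 1279.8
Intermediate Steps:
K = -893/4 (K = -3/4 + (1/4)*(-890) = -3/4 - 445/2 = -893/4 ≈ -223.25)
(617 + K) + 886 = (617 - 893/4) + 886 = 1575/4 + 886 = 5119/4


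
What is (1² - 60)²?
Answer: 3481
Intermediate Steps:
(1² - 60)² = (1 - 60)² = (-59)² = 3481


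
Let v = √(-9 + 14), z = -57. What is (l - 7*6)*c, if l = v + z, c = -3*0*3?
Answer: 0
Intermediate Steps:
v = √5 ≈ 2.2361
c = 0 (c = 0*3 = 0)
l = -57 + √5 (l = √5 - 57 = -57 + √5 ≈ -54.764)
(l - 7*6)*c = ((-57 + √5) - 7*6)*0 = ((-57 + √5) - 42)*0 = (-99 + √5)*0 = 0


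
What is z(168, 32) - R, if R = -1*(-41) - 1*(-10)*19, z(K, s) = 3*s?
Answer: -135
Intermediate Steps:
R = 231 (R = 41 + 10*19 = 41 + 190 = 231)
z(168, 32) - R = 3*32 - 1*231 = 96 - 231 = -135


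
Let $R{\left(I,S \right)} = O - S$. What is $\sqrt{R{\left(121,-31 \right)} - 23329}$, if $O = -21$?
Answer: $3 i \sqrt{2591} \approx 152.71 i$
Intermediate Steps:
$R{\left(I,S \right)} = -21 - S$
$\sqrt{R{\left(121,-31 \right)} - 23329} = \sqrt{\left(-21 - -31\right) - 23329} = \sqrt{\left(-21 + 31\right) - 23329} = \sqrt{10 - 23329} = \sqrt{-23319} = 3 i \sqrt{2591}$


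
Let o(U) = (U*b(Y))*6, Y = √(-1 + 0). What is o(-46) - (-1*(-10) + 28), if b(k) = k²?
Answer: 238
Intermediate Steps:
Y = I (Y = √(-1) = I ≈ 1.0*I)
o(U) = -6*U (o(U) = (U*I²)*6 = (U*(-1))*6 = -U*6 = -6*U)
o(-46) - (-1*(-10) + 28) = -6*(-46) - (-1*(-10) + 28) = 276 - (10 + 28) = 276 - 1*38 = 276 - 38 = 238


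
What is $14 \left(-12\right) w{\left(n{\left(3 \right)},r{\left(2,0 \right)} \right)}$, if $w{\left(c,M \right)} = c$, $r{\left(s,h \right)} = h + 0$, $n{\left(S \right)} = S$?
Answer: $-504$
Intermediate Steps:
$r{\left(s,h \right)} = h$
$14 \left(-12\right) w{\left(n{\left(3 \right)},r{\left(2,0 \right)} \right)} = 14 \left(-12\right) 3 = \left(-168\right) 3 = -504$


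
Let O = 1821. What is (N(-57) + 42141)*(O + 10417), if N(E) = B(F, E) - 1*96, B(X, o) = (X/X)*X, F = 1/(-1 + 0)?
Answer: 514534472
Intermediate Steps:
F = -1 (F = 1/(-1) = -1)
B(X, o) = X (B(X, o) = 1*X = X)
N(E) = -97 (N(E) = -1 - 1*96 = -1 - 96 = -97)
(N(-57) + 42141)*(O + 10417) = (-97 + 42141)*(1821 + 10417) = 42044*12238 = 514534472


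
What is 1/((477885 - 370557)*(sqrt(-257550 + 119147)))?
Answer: -I*sqrt(138403)/14854517184 ≈ -2.5045e-8*I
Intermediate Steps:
1/((477885 - 370557)*(sqrt(-257550 + 119147))) = 1/(107328*(sqrt(-138403))) = 1/(107328*((I*sqrt(138403)))) = (-I*sqrt(138403)/138403)/107328 = -I*sqrt(138403)/14854517184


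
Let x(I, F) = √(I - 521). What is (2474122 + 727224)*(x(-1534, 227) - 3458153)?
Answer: -11070744273938 + 3201346*I*√2055 ≈ -1.1071e+13 + 1.4512e+8*I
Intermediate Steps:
x(I, F) = √(-521 + I)
(2474122 + 727224)*(x(-1534, 227) - 3458153) = (2474122 + 727224)*(√(-521 - 1534) - 3458153) = 3201346*(√(-2055) - 3458153) = 3201346*(I*√2055 - 3458153) = 3201346*(-3458153 + I*√2055) = -11070744273938 + 3201346*I*√2055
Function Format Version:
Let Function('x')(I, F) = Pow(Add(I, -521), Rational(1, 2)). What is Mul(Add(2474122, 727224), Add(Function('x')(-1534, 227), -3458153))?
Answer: Add(-11070744273938, Mul(3201346, I, Pow(2055, Rational(1, 2)))) ≈ Add(-1.1071e+13, Mul(1.4512e+8, I))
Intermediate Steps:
Function('x')(I, F) = Pow(Add(-521, I), Rational(1, 2))
Mul(Add(2474122, 727224), Add(Function('x')(-1534, 227), -3458153)) = Mul(Add(2474122, 727224), Add(Pow(Add(-521, -1534), Rational(1, 2)), -3458153)) = Mul(3201346, Add(Pow(-2055, Rational(1, 2)), -3458153)) = Mul(3201346, Add(Mul(I, Pow(2055, Rational(1, 2))), -3458153)) = Mul(3201346, Add(-3458153, Mul(I, Pow(2055, Rational(1, 2))))) = Add(-11070744273938, Mul(3201346, I, Pow(2055, Rational(1, 2))))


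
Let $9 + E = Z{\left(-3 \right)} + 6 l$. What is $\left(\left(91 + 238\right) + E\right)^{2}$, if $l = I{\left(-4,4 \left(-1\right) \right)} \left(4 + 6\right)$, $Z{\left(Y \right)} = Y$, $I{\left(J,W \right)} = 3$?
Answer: $247009$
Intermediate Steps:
$l = 30$ ($l = 3 \left(4 + 6\right) = 3 \cdot 10 = 30$)
$E = 168$ ($E = -9 + \left(-3 + 6 \cdot 30\right) = -9 + \left(-3 + 180\right) = -9 + 177 = 168$)
$\left(\left(91 + 238\right) + E\right)^{2} = \left(\left(91 + 238\right) + 168\right)^{2} = \left(329 + 168\right)^{2} = 497^{2} = 247009$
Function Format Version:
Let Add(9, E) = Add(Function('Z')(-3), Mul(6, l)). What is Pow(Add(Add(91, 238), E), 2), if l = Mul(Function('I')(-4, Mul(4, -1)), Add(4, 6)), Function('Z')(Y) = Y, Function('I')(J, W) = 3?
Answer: 247009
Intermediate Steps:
l = 30 (l = Mul(3, Add(4, 6)) = Mul(3, 10) = 30)
E = 168 (E = Add(-9, Add(-3, Mul(6, 30))) = Add(-9, Add(-3, 180)) = Add(-9, 177) = 168)
Pow(Add(Add(91, 238), E), 2) = Pow(Add(Add(91, 238), 168), 2) = Pow(Add(329, 168), 2) = Pow(497, 2) = 247009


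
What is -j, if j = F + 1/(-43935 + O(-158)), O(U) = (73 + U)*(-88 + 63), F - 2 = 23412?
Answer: -978939339/41810 ≈ -23414.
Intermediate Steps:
F = 23414 (F = 2 + 23412 = 23414)
O(U) = -1825 - 25*U (O(U) = (73 + U)*(-25) = -1825 - 25*U)
j = 978939339/41810 (j = 23414 + 1/(-43935 + (-1825 - 25*(-158))) = 23414 + 1/(-43935 + (-1825 + 3950)) = 23414 + 1/(-43935 + 2125) = 23414 + 1/(-41810) = 23414 - 1/41810 = 978939339/41810 ≈ 23414.)
-j = -1*978939339/41810 = -978939339/41810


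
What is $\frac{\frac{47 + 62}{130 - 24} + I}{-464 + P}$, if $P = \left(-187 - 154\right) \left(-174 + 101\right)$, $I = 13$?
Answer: $\frac{1487}{2589474} \approx 0.00057425$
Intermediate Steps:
$P = 24893$ ($P = \left(-341\right) \left(-73\right) = 24893$)
$\frac{\frac{47 + 62}{130 - 24} + I}{-464 + P} = \frac{\frac{47 + 62}{130 - 24} + 13}{-464 + 24893} = \frac{\frac{109}{106} + 13}{24429} = \left(109 \cdot \frac{1}{106} + 13\right) \frac{1}{24429} = \left(\frac{109}{106} + 13\right) \frac{1}{24429} = \frac{1487}{106} \cdot \frac{1}{24429} = \frac{1487}{2589474}$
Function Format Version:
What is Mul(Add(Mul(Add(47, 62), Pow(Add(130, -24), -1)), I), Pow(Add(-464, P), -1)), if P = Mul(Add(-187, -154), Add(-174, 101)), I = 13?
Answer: Rational(1487, 2589474) ≈ 0.00057425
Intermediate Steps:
P = 24893 (P = Mul(-341, -73) = 24893)
Mul(Add(Mul(Add(47, 62), Pow(Add(130, -24), -1)), I), Pow(Add(-464, P), -1)) = Mul(Add(Mul(Add(47, 62), Pow(Add(130, -24), -1)), 13), Pow(Add(-464, 24893), -1)) = Mul(Add(Mul(109, Pow(106, -1)), 13), Pow(24429, -1)) = Mul(Add(Mul(109, Rational(1, 106)), 13), Rational(1, 24429)) = Mul(Add(Rational(109, 106), 13), Rational(1, 24429)) = Mul(Rational(1487, 106), Rational(1, 24429)) = Rational(1487, 2589474)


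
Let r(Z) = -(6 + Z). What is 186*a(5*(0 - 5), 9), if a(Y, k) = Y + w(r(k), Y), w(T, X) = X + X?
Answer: -13950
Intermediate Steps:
r(Z) = -6 - Z
w(T, X) = 2*X
a(Y, k) = 3*Y (a(Y, k) = Y + 2*Y = 3*Y)
186*a(5*(0 - 5), 9) = 186*(3*(5*(0 - 5))) = 186*(3*(5*(-5))) = 186*(3*(-25)) = 186*(-75) = -13950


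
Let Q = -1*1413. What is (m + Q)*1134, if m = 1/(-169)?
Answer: -270796932/169 ≈ -1.6023e+6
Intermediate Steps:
m = -1/169 ≈ -0.0059172
Q = -1413
(m + Q)*1134 = (-1/169 - 1413)*1134 = -238798/169*1134 = -270796932/169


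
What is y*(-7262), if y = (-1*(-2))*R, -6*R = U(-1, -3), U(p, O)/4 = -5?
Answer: -145240/3 ≈ -48413.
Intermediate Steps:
U(p, O) = -20 (U(p, O) = 4*(-5) = -20)
R = 10/3 (R = -⅙*(-20) = 10/3 ≈ 3.3333)
y = 20/3 (y = -1*(-2)*(10/3) = 2*(10/3) = 20/3 ≈ 6.6667)
y*(-7262) = (20/3)*(-7262) = -145240/3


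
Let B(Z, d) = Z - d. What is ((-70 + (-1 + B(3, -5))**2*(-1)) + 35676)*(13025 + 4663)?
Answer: 628932216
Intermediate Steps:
((-70 + (-1 + B(3, -5))**2*(-1)) + 35676)*(13025 + 4663) = ((-70 + (-1 + (3 - 1*(-5)))**2*(-1)) + 35676)*(13025 + 4663) = ((-70 + (-1 + (3 + 5))**2*(-1)) + 35676)*17688 = ((-70 + (-1 + 8)**2*(-1)) + 35676)*17688 = ((-70 + 7**2*(-1)) + 35676)*17688 = ((-70 + 49*(-1)) + 35676)*17688 = ((-70 - 49) + 35676)*17688 = (-119 + 35676)*17688 = 35557*17688 = 628932216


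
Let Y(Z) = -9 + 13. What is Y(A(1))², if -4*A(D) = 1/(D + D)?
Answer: 16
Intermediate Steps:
A(D) = -1/(8*D) (A(D) = -1/(4*(D + D)) = -1/(2*D)/4 = -1/(8*D))
Y(Z) = 4
Y(A(1))² = 4² = 16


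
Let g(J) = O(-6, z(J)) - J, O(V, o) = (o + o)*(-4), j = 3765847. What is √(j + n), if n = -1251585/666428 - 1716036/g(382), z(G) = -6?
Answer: √11677072903034912140789/55646738 ≈ 1941.9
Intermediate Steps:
O(V, o) = -8*o (O(V, o) = (2*o)*(-4) = -8*o)
g(J) = 48 - J (g(J) = -8*(-6) - J = 48 - J)
n = 571598205009/111293476 (n = -1251585/666428 - 1716036/(48 - 1*382) = -1251585*1/666428 - 1716036/(48 - 382) = -1251585/666428 - 1716036/(-334) = -1251585/666428 - 1716036*(-1/334) = -1251585/666428 + 858018/167 = 571598205009/111293476 ≈ 5136.0)
√(j + n) = √(3765847 + 571598205009/111293476) = √(419685800919181/111293476) = √11677072903034912140789/55646738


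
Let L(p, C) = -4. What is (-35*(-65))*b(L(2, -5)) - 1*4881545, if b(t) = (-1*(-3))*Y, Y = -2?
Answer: -4895195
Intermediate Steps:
b(t) = -6 (b(t) = -1*(-3)*(-2) = 3*(-2) = -6)
(-35*(-65))*b(L(2, -5)) - 1*4881545 = -35*(-65)*(-6) - 1*4881545 = 2275*(-6) - 4881545 = -13650 - 4881545 = -4895195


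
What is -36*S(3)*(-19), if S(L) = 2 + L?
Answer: 3420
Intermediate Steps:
-36*S(3)*(-19) = -36*(2 + 3)*(-19) = -36*5*(-19) = -180*(-19) = 3420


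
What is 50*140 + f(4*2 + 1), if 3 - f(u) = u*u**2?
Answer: 6274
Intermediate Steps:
f(u) = 3 - u**3 (f(u) = 3 - u*u**2 = 3 - u**3)
50*140 + f(4*2 + 1) = 50*140 + (3 - (4*2 + 1)**3) = 7000 + (3 - (8 + 1)**3) = 7000 + (3 - 1*9**3) = 7000 + (3 - 1*729) = 7000 + (3 - 729) = 7000 - 726 = 6274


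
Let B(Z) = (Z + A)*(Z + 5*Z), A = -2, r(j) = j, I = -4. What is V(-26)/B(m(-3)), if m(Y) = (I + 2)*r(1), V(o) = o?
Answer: -13/24 ≈ -0.54167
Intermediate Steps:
m(Y) = -2 (m(Y) = (-4 + 2)*1 = -2*1 = -2)
B(Z) = 6*Z*(-2 + Z) (B(Z) = (Z - 2)*(Z + 5*Z) = (-2 + Z)*(6*Z) = 6*Z*(-2 + Z))
V(-26)/B(m(-3)) = -26*(-1/(12*(-2 - 2))) = -26/(6*(-2)*(-4)) = -26/48 = -26*1/48 = -13/24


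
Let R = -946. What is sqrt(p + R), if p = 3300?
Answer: sqrt(2354) ≈ 48.518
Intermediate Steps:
sqrt(p + R) = sqrt(3300 - 946) = sqrt(2354)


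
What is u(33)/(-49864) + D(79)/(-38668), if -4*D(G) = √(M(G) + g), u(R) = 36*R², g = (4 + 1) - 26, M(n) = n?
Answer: -9801/12466 + √58/154672 ≈ -0.78617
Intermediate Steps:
g = -21 (g = 5 - 26 = -21)
D(G) = -√(-21 + G)/4 (D(G) = -√(G - 21)/4 = -√(-21 + G)/4)
u(33)/(-49864) + D(79)/(-38668) = (36*33²)/(-49864) - √(-21 + 79)/4/(-38668) = (36*1089)*(-1/49864) - √58/4*(-1/38668) = 39204*(-1/49864) + √58/154672 = -9801/12466 + √58/154672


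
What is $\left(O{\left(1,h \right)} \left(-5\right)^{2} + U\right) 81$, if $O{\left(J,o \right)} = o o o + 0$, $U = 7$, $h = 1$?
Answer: $2592$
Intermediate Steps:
$O{\left(J,o \right)} = o^{3}$ ($O{\left(J,o \right)} = o^{2} o + 0 = o^{3} + 0 = o^{3}$)
$\left(O{\left(1,h \right)} \left(-5\right)^{2} + U\right) 81 = \left(1^{3} \left(-5\right)^{2} + 7\right) 81 = \left(1 \cdot 25 + 7\right) 81 = \left(25 + 7\right) 81 = 32 \cdot 81 = 2592$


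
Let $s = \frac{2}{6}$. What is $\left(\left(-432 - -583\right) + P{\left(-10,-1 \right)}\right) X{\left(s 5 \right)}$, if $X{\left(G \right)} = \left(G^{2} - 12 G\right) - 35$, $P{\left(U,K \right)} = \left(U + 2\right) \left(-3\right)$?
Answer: $- \frac{82250}{9} \approx -9138.9$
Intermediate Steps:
$P{\left(U,K \right)} = -6 - 3 U$ ($P{\left(U,K \right)} = \left(2 + U\right) \left(-3\right) = -6 - 3 U$)
$s = \frac{1}{3}$ ($s = 2 \cdot \frac{1}{6} = \frac{1}{3} \approx 0.33333$)
$X{\left(G \right)} = -35 + G^{2} - 12 G$
$\left(\left(-432 - -583\right) + P{\left(-10,-1 \right)}\right) X{\left(s 5 \right)} = \left(\left(-432 - -583\right) - -24\right) \left(-35 + \left(\frac{1}{3} \cdot 5\right)^{2} - 12 \cdot \frac{1}{3} \cdot 5\right) = \left(\left(-432 + 583\right) + \left(-6 + 30\right)\right) \left(-35 + \left(\frac{5}{3}\right)^{2} - 20\right) = \left(151 + 24\right) \left(-35 + \frac{25}{9} - 20\right) = 175 \left(- \frac{470}{9}\right) = - \frac{82250}{9}$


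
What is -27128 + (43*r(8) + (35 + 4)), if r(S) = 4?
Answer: -26917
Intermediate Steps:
-27128 + (43*r(8) + (35 + 4)) = -27128 + (43*4 + (35 + 4)) = -27128 + (172 + 39) = -27128 + 211 = -26917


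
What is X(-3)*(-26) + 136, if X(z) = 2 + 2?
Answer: 32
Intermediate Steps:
X(z) = 4
X(-3)*(-26) + 136 = 4*(-26) + 136 = -104 + 136 = 32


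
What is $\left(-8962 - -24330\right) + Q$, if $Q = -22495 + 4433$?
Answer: $-2694$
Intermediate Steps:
$Q = -18062$
$\left(-8962 - -24330\right) + Q = \left(-8962 - -24330\right) - 18062 = \left(-8962 + 24330\right) - 18062 = 15368 - 18062 = -2694$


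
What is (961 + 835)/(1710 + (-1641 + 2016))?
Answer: 1796/2085 ≈ 0.86139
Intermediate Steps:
(961 + 835)/(1710 + (-1641 + 2016)) = 1796/(1710 + 375) = 1796/2085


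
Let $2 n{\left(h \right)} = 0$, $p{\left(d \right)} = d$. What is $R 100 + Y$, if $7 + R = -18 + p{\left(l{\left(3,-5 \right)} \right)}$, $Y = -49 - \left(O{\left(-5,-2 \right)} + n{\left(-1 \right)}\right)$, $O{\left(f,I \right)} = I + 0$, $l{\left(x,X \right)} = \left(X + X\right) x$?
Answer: $-5547$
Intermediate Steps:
$l{\left(x,X \right)} = 2 X x$
$O{\left(f,I \right)} = I$
$n{\left(h \right)} = 0$ ($n{\left(h \right)} = \frac{1}{2} \cdot 0 = 0$)
$Y = -47$ ($Y = -49 - \left(-2 + 0\right) = -49 - -2 = -49 + 2 = -47$)
$R = -55$ ($R = -7 + \left(-18 + 2 \left(-5\right) 3\right) = -7 - 48 = -55$)
$R 100 + Y = \left(-55\right) 100 - 47 = -5500 - 47 = -5547$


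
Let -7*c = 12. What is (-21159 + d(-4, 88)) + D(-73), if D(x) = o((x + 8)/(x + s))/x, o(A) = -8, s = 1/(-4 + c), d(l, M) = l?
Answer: -1544891/73 ≈ -21163.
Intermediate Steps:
c = -12/7 (c = -⅐*12 = -12/7 ≈ -1.7143)
s = -7/40 (s = 1/(-4 - 12/7) = 1/(-40/7) = -7/40 ≈ -0.17500)
D(x) = -8/x
(-21159 + d(-4, 88)) + D(-73) = (-21159 - 4) - 8/(-73) = -21163 - 8*(-1/73) = -21163 + 8/73 = -1544891/73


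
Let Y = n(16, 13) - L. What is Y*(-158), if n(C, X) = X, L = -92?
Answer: -16590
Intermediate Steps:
Y = 105 (Y = 13 - 1*(-92) = 13 + 92 = 105)
Y*(-158) = 105*(-158) = -16590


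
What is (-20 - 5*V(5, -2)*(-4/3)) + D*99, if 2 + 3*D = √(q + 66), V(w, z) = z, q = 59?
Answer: -298/3 + 165*√5 ≈ 269.62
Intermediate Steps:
D = -⅔ + 5*√5/3 (D = -⅔ + √(59 + 66)/3 = -⅔ + √125/3 = -⅔ + (5*√5)/3 = -⅔ + 5*√5/3 ≈ 3.0601)
(-20 - 5*V(5, -2)*(-4/3)) + D*99 = (-20 - 5*(-2)*(-4/3)) + (-⅔ + 5*√5/3)*99 = (-20 - (-10)*(-4*⅓)) + (-66 + 165*√5) = (-20 - (-10)*(-4)/3) + (-66 + 165*√5) = (-20 - 1*40/3) + (-66 + 165*√5) = (-20 - 40/3) + (-66 + 165*√5) = -100/3 + (-66 + 165*√5) = -298/3 + 165*√5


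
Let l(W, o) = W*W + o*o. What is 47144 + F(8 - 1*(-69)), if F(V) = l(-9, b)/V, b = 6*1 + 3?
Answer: 3630250/77 ≈ 47146.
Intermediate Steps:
b = 9 (b = 6 + 3 = 9)
l(W, o) = W² + o²
F(V) = 162/V (F(V) = ((-9)² + 9²)/V = (81 + 81)/V = 162/V)
47144 + F(8 - 1*(-69)) = 47144 + 162/(8 - 1*(-69)) = 47144 + 162/(8 + 69) = 47144 + 162/77 = 3630250/77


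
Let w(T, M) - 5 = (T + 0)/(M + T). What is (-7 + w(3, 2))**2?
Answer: 49/25 ≈ 1.9600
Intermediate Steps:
w(T, M) = 5 + T/(M + T) (w(T, M) = 5 + (T + 0)/(M + T) = 5 + T/(M + T))
(-7 + w(3, 2))**2 = (-7 + (5*2 + 6*3)/(2 + 3))**2 = (-7 + (10 + 18)/5)**2 = (-7 + (1/5)*28)**2 = (-7 + 28/5)**2 = (-7/5)**2 = 49/25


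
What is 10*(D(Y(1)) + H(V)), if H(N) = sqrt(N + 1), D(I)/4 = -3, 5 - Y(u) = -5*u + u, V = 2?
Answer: -120 + 10*sqrt(3) ≈ -102.68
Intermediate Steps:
Y(u) = 5 + 4*u (Y(u) = 5 - (-5*u + u) = 5 - (-4)*u = 5 + 4*u)
D(I) = -12 (D(I) = 4*(-3) = -12)
H(N) = sqrt(1 + N)
10*(D(Y(1)) + H(V)) = 10*(-12 + sqrt(1 + 2)) = 10*(-12 + sqrt(3)) = -120 + 10*sqrt(3)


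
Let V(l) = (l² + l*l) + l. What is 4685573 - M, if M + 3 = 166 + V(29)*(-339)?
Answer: 5265439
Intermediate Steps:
V(l) = l + 2*l² (V(l) = (l² + l²) + l = 2*l² + l = l + 2*l²)
M = -579866 (M = -3 + (166 + (29*(1 + 2*29))*(-339)) = -3 + (166 + (29*(1 + 58))*(-339)) = -3 + (166 + (29*59)*(-339)) = -3 + (166 + 1711*(-339)) = -3 + (166 - 580029) = -3 - 579863 = -579866)
4685573 - M = 4685573 - 1*(-579866) = 4685573 + 579866 = 5265439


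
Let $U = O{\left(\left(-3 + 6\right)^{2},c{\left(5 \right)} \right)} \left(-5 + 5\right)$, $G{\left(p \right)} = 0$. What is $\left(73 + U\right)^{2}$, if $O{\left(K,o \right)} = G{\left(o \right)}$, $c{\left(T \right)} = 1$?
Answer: $5329$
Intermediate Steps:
$O{\left(K,o \right)} = 0$
$U = 0$ ($U = 0 \left(-5 + 5\right) = 0 \cdot 0 = 0$)
$\left(73 + U\right)^{2} = \left(73 + 0\right)^{2} = 73^{2} = 5329$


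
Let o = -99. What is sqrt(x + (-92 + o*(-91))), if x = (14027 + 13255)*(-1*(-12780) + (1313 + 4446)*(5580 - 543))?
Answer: sqrt(791747193283) ≈ 8.8980e+5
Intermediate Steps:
x = 791747184366 (x = 27282*(12780 + 5759*5037) = 27282*(12780 + 29008083) = 27282*29020863 = 791747184366)
sqrt(x + (-92 + o*(-91))) = sqrt(791747184366 + (-92 - 99*(-91))) = sqrt(791747184366 + (-92 + 9009)) = sqrt(791747184366 + 8917) = sqrt(791747193283)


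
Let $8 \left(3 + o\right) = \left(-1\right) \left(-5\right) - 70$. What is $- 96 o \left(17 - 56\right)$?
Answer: $-41652$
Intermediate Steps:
$o = - \frac{89}{8}$ ($o = -3 + \frac{\left(-1\right) \left(-5\right) - 70}{8} = -3 + \frac{5 - 70}{8} = -3 + \frac{1}{8} \left(-65\right) = -3 - \frac{65}{8} = - \frac{89}{8} \approx -11.125$)
$- 96 o \left(17 - 56\right) = - 96 \left(- \frac{89 \left(17 - 56\right)}{8}\right) = - 96 \left(\left(- \frac{89}{8}\right) \left(-39\right)\right) = \left(-96\right) \frac{3471}{8} = -41652$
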